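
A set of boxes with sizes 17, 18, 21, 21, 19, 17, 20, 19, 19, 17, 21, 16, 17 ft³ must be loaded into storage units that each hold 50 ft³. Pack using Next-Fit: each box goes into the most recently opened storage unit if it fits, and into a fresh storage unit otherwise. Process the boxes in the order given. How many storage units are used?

Put 17 ft³ in storage unit 1; 33 ft³ remain.
Put 18 ft³ in storage unit 1; 15 ft³ remain.
Put 21 ft³ in storage unit 2; 29 ft³ remain.
Put 21 ft³ in storage unit 2; 8 ft³ remain.
Put 19 ft³ in storage unit 3; 31 ft³ remain.
Put 17 ft³ in storage unit 3; 14 ft³ remain.
Put 20 ft³ in storage unit 4; 30 ft³ remain.
Put 19 ft³ in storage unit 4; 11 ft³ remain.
Put 19 ft³ in storage unit 5; 31 ft³ remain.
Put 17 ft³ in storage unit 5; 14 ft³ remain.
Put 21 ft³ in storage unit 6; 29 ft³ remain.
Put 16 ft³ in storage unit 6; 13 ft³ remain.
Put 17 ft³ in storage unit 7; 33 ft³ remain.
Final storage units: [17,18] [21,21] [19,17] [20,19] [19,17] [21,16] [17].

7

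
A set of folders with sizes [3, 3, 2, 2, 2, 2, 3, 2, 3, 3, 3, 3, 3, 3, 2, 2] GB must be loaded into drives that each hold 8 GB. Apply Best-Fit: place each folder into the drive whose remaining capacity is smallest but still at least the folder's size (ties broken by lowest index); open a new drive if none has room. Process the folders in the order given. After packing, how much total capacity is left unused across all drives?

7

Put 3 GB in drive 1; 5 GB remain.
Put 3 GB in drive 1; 2 GB remain.
Put 2 GB in drive 1; 0 GB remain.
Put 2 GB in drive 2; 6 GB remain.
Put 2 GB in drive 2; 4 GB remain.
Put 2 GB in drive 2; 2 GB remain.
Put 3 GB in drive 3; 5 GB remain.
Put 2 GB in drive 2; 0 GB remain.
Put 3 GB in drive 3; 2 GB remain.
Put 3 GB in drive 4; 5 GB remain.
Put 3 GB in drive 4; 2 GB remain.
Put 3 GB in drive 5; 5 GB remain.
Put 3 GB in drive 5; 2 GB remain.
Put 3 GB in drive 6; 5 GB remain.
Put 2 GB in drive 3; 0 GB remain.
Put 2 GB in drive 4; 0 GB remain.
6 drives × 8 GB = 48 GB; used 41 GB; unused 7 GB.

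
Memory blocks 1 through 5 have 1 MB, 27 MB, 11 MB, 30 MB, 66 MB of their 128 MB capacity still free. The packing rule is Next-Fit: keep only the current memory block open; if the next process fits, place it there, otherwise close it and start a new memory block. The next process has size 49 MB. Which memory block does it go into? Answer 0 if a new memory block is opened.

5

Next-Fit only looks at memory block 5, which has 66 MB free.
49 MB fits there.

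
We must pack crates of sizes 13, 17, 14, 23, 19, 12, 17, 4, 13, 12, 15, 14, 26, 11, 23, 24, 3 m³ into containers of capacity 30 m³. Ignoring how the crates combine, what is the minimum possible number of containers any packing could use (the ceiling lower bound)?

9 containers

Total size = 13 + 17 + 14 + 23 + 19 + 12 + 17 + 4 + 13 + 12 + 15 + 14 + 26 + 11 + 23 + 24 + 3 = 260 m³.
⌈260 / 30⌉ = 9.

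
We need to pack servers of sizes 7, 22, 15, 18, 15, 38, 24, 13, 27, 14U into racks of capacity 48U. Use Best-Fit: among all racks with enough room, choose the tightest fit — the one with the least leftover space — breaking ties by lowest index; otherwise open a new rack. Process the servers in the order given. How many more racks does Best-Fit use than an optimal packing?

Best-Fit: [7,22,15] [18,15,13] [38] [24] [27,14] → 5 racks.
Total size 193U; any packing needs at least ⌈193/48⌉ = 5 racks.
So 5 is already optimal.

0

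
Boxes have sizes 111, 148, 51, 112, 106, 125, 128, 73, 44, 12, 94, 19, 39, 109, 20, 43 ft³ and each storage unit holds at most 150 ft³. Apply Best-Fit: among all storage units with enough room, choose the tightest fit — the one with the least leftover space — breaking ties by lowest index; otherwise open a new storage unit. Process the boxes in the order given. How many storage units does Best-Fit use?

9 storage units

storage unit 1: place 111 ft³, 39 ft³ left
storage unit 2: place 148 ft³, 2 ft³ left
storage unit 3: place 51 ft³, 99 ft³ left
storage unit 4: place 112 ft³, 38 ft³ left
storage unit 5: place 106 ft³, 44 ft³ left
storage unit 6: place 125 ft³, 25 ft³ left
storage unit 7: place 128 ft³, 22 ft³ left
storage unit 3: place 73 ft³, 26 ft³ left
storage unit 5: place 44 ft³, 0 ft³ left
storage unit 7: place 12 ft³, 10 ft³ left
storage unit 8: place 94 ft³, 56 ft³ left
storage unit 6: place 19 ft³, 6 ft³ left
storage unit 1: place 39 ft³, 0 ft³ left
storage unit 9: place 109 ft³, 41 ft³ left
storage unit 3: place 20 ft³, 6 ft³ left
storage unit 8: place 43 ft³, 13 ft³ left
Final storage units: [111,39] [148] [51,73,20] [112] [106,44] [125,19] [128,12] [94,43] [109].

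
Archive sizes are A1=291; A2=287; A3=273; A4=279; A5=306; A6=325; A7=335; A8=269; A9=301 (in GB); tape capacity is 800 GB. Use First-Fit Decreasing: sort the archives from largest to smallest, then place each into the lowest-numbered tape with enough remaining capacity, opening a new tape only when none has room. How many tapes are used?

Sorted descending: 335, 325, 306, 301, 291, 287, 279, 273, 269.
Put 335 GB in tape 1; 465 GB remain.
Put 325 GB in tape 1; 140 GB remain.
Put 306 GB in tape 2; 494 GB remain.
Put 301 GB in tape 2; 193 GB remain.
Put 291 GB in tape 3; 509 GB remain.
Put 287 GB in tape 3; 222 GB remain.
Put 279 GB in tape 4; 521 GB remain.
Put 273 GB in tape 4; 248 GB remain.
Put 269 GB in tape 5; 531 GB remain.
Final tapes: [335,325] [306,301] [291,287] [279,273] [269].

5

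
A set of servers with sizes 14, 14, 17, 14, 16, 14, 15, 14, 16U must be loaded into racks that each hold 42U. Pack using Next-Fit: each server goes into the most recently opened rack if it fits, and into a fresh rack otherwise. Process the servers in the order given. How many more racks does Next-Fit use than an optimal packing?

Next-Fit: [14,14] [17,14] [16,14] [15,14] [16] → 5 racks.
Total size 134U; any packing needs at least ⌈134/42⌉ = 4 racks.
An optimal packing achieves that bound: [17,16] [16,15] [14,14,14] [14,14] → 4 racks.
Excess: 5 − 4 = 1.

1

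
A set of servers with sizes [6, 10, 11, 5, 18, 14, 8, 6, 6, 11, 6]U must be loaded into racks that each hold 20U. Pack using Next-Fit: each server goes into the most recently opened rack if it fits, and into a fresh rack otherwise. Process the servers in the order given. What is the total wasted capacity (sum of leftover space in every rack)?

19

Put 6U in rack 1; 14U remain.
Put 10U in rack 1; 4U remain.
Put 11U in rack 2; 9U remain.
Put 5U in rack 2; 4U remain.
Put 18U in rack 3; 2U remain.
Put 14U in rack 4; 6U remain.
Put 8U in rack 5; 12U remain.
Put 6U in rack 5; 6U remain.
Put 6U in rack 5; 0U remain.
Put 11U in rack 6; 9U remain.
Put 6U in rack 6; 3U remain.
6 racks × 20U = 120U; used 101U; unused 19U.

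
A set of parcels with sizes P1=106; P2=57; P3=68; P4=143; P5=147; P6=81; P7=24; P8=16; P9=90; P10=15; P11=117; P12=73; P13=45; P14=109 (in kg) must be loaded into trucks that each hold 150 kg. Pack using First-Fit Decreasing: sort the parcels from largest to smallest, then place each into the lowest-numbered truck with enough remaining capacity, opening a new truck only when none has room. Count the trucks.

8 trucks

Sorted descending: 147, 143, 117, 109, 106, 90, 81, 73, 68, 57, 45, 24, 16, 15.
147 kg → truck 1 (remaining 3 kg)
143 kg → truck 2 (remaining 7 kg)
117 kg → truck 3 (remaining 33 kg)
109 kg → truck 4 (remaining 41 kg)
106 kg → truck 5 (remaining 44 kg)
90 kg → truck 6 (remaining 60 kg)
81 kg → truck 7 (remaining 69 kg)
73 kg → truck 8 (remaining 77 kg)
68 kg → truck 7 (remaining 1 kg)
57 kg → truck 6 (remaining 3 kg)
45 kg → truck 8 (remaining 32 kg)
24 kg → truck 3 (remaining 9 kg)
16 kg → truck 4 (remaining 25 kg)
15 kg → truck 4 (remaining 10 kg)
Final trucks: [147] [143] [117,24] [109,16,15] [106] [90,57] [81,68] [73,45].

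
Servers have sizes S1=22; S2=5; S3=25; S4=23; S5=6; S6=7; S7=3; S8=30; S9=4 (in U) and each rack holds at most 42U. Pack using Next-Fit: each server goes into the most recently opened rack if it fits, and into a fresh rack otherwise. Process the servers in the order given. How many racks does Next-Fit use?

rack 1: place S1 (22U), 20U left
rack 1: place S2 (5U), 15U left
rack 2: place S3 (25U), 17U left
rack 3: place S4 (23U), 19U left
rack 3: place S5 (6U), 13U left
rack 3: place S6 (7U), 6U left
rack 3: place S7 (3U), 3U left
rack 4: place S8 (30U), 12U left
rack 4: place S9 (4U), 8U left

4 racks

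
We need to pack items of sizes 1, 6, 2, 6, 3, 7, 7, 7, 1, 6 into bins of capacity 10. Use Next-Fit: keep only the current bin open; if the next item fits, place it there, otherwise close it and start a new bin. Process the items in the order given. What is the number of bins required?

bin 1: place 1, 9 left
bin 1: place 6, 3 left
bin 1: place 2, 1 left
bin 2: place 6, 4 left
bin 2: place 3, 1 left
bin 3: place 7, 3 left
bin 4: place 7, 3 left
bin 5: place 7, 3 left
bin 5: place 1, 2 left
bin 6: place 6, 4 left
Final bins: [1,6,2] [6,3] [7] [7] [7,1] [6].

6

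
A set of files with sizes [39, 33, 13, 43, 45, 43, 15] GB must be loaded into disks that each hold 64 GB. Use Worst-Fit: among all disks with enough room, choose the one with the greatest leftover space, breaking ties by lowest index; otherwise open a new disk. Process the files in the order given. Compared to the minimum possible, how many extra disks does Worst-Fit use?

Worst-Fit: [39,15] [33,13] [43] [45] [43] → 5 disks.
5 files exceed 32 GB (half the capacity), and no two of those can share a disk, so at least 5 disks are needed.
So 5 is already optimal.

0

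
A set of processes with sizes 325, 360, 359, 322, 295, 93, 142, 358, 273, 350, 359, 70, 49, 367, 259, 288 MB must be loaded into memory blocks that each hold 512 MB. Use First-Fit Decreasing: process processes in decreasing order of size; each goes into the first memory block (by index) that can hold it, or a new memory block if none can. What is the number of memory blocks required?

12

Sorted descending: 367, 360, 359, 359, 358, 350, 325, 322, 295, 288, 273, 259, 142, 93, 70, 49.
367 MB → memory block 1 (remaining 145 MB)
360 MB → memory block 2 (remaining 152 MB)
359 MB → memory block 3 (remaining 153 MB)
359 MB → memory block 4 (remaining 153 MB)
358 MB → memory block 5 (remaining 154 MB)
350 MB → memory block 6 (remaining 162 MB)
325 MB → memory block 7 (remaining 187 MB)
322 MB → memory block 8 (remaining 190 MB)
295 MB → memory block 9 (remaining 217 MB)
288 MB → memory block 10 (remaining 224 MB)
273 MB → memory block 11 (remaining 239 MB)
259 MB → memory block 12 (remaining 253 MB)
142 MB → memory block 1 (remaining 3 MB)
93 MB → memory block 2 (remaining 59 MB)
70 MB → memory block 3 (remaining 83 MB)
49 MB → memory block 2 (remaining 10 MB)
Final memory blocks: [367,142] [360,93,49] [359,70] [359] [358] [350] [325] [322] [295] [288] [273] [259].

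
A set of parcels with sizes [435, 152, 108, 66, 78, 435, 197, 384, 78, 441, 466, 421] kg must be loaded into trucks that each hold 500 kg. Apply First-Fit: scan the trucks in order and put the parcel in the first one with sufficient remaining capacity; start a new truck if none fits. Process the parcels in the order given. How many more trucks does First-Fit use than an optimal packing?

First-Fit: [435] [152,108,66,78,78] [435] [197] [384] [441] [466] [421] → 8 trucks.
Total size 3261 kg; any packing needs at least ⌈3261/500⌉ = 7 trucks.
An optimal packing achieves that bound: [466] [441] [435] [435] [421,78] [384,108] [197,152,78,66] → 7 trucks.
Excess: 8 − 7 = 1.

1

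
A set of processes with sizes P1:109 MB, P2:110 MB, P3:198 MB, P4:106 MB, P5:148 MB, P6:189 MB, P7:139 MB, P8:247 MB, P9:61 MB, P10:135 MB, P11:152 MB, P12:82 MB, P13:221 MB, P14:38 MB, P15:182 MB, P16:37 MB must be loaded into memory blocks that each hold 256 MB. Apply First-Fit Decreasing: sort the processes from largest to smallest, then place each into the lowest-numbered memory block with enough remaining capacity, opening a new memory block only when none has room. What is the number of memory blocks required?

Sorted descending: 247, 221, 198, 189, 182, 152, 148, 139, 135, 110, 109, 106, 82, 61, 38, 37.
memory block 1: place 247 MB, 9 MB left
memory block 2: place 221 MB, 35 MB left
memory block 3: place 198 MB, 58 MB left
memory block 4: place 189 MB, 67 MB left
memory block 5: place 182 MB, 74 MB left
memory block 6: place 152 MB, 104 MB left
memory block 7: place 148 MB, 108 MB left
memory block 8: place 139 MB, 117 MB left
memory block 9: place 135 MB, 121 MB left
memory block 8: place 110 MB, 7 MB left
memory block 9: place 109 MB, 12 MB left
memory block 7: place 106 MB, 2 MB left
memory block 6: place 82 MB, 22 MB left
memory block 4: place 61 MB, 6 MB left
memory block 3: place 38 MB, 20 MB left
memory block 5: place 37 MB, 37 MB left
Final memory blocks: [247] [221] [198,38] [189,61] [182,37] [152,82] [148,106] [139,110] [135,109].

9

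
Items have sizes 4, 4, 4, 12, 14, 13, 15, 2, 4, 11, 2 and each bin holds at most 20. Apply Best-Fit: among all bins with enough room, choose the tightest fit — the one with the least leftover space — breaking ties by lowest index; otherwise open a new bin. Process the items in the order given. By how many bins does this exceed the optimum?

1

Best-Fit: [4,4,4] [12] [14,4,2] [13] [15,2] [11] → 6 bins.
Total size 85; any packing needs at least ⌈85/20⌉ = 5 bins.
An optimal packing achieves that bound: [15,4] [14,4,2] [13,4,2] [12,4] [11] → 5 bins.
Excess: 6 − 5 = 1.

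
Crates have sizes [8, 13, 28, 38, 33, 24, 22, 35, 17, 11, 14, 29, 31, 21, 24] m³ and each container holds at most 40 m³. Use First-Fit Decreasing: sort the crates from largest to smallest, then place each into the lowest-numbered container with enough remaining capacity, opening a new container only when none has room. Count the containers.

Sorted descending: 38, 35, 33, 31, 29, 28, 24, 24, 22, 21, 17, 14, 13, 11, 8.
Put 38 m³ in container 1; 2 m³ remain.
Put 35 m³ in container 2; 5 m³ remain.
Put 33 m³ in container 3; 7 m³ remain.
Put 31 m³ in container 4; 9 m³ remain.
Put 29 m³ in container 5; 11 m³ remain.
Put 28 m³ in container 6; 12 m³ remain.
Put 24 m³ in container 7; 16 m³ remain.
Put 24 m³ in container 8; 16 m³ remain.
Put 22 m³ in container 9; 18 m³ remain.
Put 21 m³ in container 10; 19 m³ remain.
Put 17 m³ in container 9; 1 m³ remain.
Put 14 m³ in container 7; 2 m³ remain.
Put 13 m³ in container 8; 3 m³ remain.
Put 11 m³ in container 5; 0 m³ remain.
Put 8 m³ in container 4; 1 m³ remain.

10 containers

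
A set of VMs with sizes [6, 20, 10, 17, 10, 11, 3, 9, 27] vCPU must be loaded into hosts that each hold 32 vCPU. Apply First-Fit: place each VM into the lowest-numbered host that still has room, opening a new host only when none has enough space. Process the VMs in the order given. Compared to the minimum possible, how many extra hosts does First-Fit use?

0

First-Fit: [6,20,3] [10,17] [10,11,9] [27] → 4 hosts.
Total size 113 vCPU; any packing needs at least ⌈113/32⌉ = 4 hosts.
So 4 is already optimal.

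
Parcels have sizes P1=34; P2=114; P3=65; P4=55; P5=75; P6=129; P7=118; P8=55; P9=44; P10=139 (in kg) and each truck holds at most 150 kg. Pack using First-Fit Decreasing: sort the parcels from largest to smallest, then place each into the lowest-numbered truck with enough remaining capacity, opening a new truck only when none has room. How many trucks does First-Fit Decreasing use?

7

Sorted descending: 139, 129, 118, 114, 75, 65, 55, 55, 44, 34.
truck 1: place 139 kg, 11 kg left
truck 2: place 129 kg, 21 kg left
truck 3: place 118 kg, 32 kg left
truck 4: place 114 kg, 36 kg left
truck 5: place 75 kg, 75 kg left
truck 5: place 65 kg, 10 kg left
truck 6: place 55 kg, 95 kg left
truck 6: place 55 kg, 40 kg left
truck 7: place 44 kg, 106 kg left
truck 4: place 34 kg, 2 kg left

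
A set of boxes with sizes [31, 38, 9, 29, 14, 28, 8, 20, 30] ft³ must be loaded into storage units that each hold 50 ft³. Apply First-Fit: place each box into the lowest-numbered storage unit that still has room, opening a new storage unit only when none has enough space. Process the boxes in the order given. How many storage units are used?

storage unit 1: place 31 ft³, 19 ft³ left
storage unit 2: place 38 ft³, 12 ft³ left
storage unit 1: place 9 ft³, 10 ft³ left
storage unit 3: place 29 ft³, 21 ft³ left
storage unit 3: place 14 ft³, 7 ft³ left
storage unit 4: place 28 ft³, 22 ft³ left
storage unit 1: place 8 ft³, 2 ft³ left
storage unit 4: place 20 ft³, 2 ft³ left
storage unit 5: place 30 ft³, 20 ft³ left

5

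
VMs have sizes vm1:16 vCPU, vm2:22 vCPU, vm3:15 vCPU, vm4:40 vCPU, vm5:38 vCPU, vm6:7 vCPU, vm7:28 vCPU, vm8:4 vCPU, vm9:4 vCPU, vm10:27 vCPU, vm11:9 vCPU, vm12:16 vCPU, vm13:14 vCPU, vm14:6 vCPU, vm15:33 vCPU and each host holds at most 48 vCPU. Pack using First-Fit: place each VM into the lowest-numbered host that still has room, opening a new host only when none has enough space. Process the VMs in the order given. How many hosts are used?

vm1 (16 vCPU) → host 1 (remaining 32 vCPU)
vm2 (22 vCPU) → host 1 (remaining 10 vCPU)
vm3 (15 vCPU) → host 2 (remaining 33 vCPU)
vm4 (40 vCPU) → host 3 (remaining 8 vCPU)
vm5 (38 vCPU) → host 4 (remaining 10 vCPU)
vm6 (7 vCPU) → host 1 (remaining 3 vCPU)
vm7 (28 vCPU) → host 2 (remaining 5 vCPU)
vm8 (4 vCPU) → host 2 (remaining 1 vCPU)
vm9 (4 vCPU) → host 3 (remaining 4 vCPU)
vm10 (27 vCPU) → host 5 (remaining 21 vCPU)
vm11 (9 vCPU) → host 4 (remaining 1 vCPU)
vm12 (16 vCPU) → host 5 (remaining 5 vCPU)
vm13 (14 vCPU) → host 6 (remaining 34 vCPU)
vm14 (6 vCPU) → host 6 (remaining 28 vCPU)
vm15 (33 vCPU) → host 7 (remaining 15 vCPU)

7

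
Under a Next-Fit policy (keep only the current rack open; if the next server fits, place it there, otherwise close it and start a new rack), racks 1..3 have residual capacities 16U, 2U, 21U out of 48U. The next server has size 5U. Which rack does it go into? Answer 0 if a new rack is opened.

Next-Fit only looks at rack 3, which has 21U free.
5U fits there.

3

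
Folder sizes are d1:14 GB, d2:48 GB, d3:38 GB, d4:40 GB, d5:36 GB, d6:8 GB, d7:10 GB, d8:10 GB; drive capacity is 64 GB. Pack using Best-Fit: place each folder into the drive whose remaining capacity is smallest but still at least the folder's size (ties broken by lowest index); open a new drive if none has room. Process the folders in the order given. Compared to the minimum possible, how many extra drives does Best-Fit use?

0

Best-Fit: [14,48] [38,10] [40,8,10] [36] → 4 drives.
Total size 204 GB; any packing needs at least ⌈204/64⌉ = 4 drives.
So 4 is already optimal.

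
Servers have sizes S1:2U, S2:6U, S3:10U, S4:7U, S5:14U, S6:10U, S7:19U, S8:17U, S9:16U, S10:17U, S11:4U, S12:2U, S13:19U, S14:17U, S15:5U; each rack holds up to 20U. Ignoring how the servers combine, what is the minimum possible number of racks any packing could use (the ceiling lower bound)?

Total size = 2 + 6 + 10 + 7 + 14 + 10 + 19 + 17 + 16 + 17 + 4 + 2 + 19 + 17 + 5 = 165U.
⌈165 / 20⌉ = 9.

9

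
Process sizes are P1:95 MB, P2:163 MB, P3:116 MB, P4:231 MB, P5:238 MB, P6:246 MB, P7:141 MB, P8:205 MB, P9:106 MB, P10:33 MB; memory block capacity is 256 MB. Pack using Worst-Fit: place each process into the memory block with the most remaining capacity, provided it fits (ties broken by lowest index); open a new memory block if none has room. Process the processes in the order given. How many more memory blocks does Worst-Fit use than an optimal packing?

0

Worst-Fit: [95,116] [163,33] [231] [238] [246] [141,106] [205] → 7 memory blocks.
Total size 1574 MB; any packing needs at least ⌈1574/256⌉ = 7 memory blocks.
So 7 is already optimal.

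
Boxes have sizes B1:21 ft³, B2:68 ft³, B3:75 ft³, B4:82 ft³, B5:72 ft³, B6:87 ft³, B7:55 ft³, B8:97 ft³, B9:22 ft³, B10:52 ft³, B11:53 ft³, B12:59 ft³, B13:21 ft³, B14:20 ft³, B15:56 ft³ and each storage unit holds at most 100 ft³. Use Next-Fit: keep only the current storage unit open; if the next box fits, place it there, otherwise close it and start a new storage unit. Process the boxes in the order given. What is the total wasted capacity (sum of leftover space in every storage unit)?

260

B1 (21 ft³) → storage unit 1 (remaining 79 ft³)
B2 (68 ft³) → storage unit 1 (remaining 11 ft³)
B3 (75 ft³) → storage unit 2 (remaining 25 ft³)
B4 (82 ft³) → storage unit 3 (remaining 18 ft³)
B5 (72 ft³) → storage unit 4 (remaining 28 ft³)
B6 (87 ft³) → storage unit 5 (remaining 13 ft³)
B7 (55 ft³) → storage unit 6 (remaining 45 ft³)
B8 (97 ft³) → storage unit 7 (remaining 3 ft³)
B9 (22 ft³) → storage unit 8 (remaining 78 ft³)
B10 (52 ft³) → storage unit 8 (remaining 26 ft³)
B11 (53 ft³) → storage unit 9 (remaining 47 ft³)
B12 (59 ft³) → storage unit 10 (remaining 41 ft³)
B13 (21 ft³) → storage unit 10 (remaining 20 ft³)
B14 (20 ft³) → storage unit 10 (remaining 0 ft³)
B15 (56 ft³) → storage unit 11 (remaining 44 ft³)
11 storage units × 100 ft³ = 1100 ft³; used 840 ft³; unused 260 ft³.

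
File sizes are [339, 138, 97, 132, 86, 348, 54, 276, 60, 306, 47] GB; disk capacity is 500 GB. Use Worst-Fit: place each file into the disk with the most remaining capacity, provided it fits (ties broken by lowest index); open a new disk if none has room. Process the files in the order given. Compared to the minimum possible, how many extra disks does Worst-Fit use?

Worst-Fit: [339,138] [97,132,86,54] [348] [276,60] [306,47] → 5 disks.
Total size 1883 GB; any packing needs at least ⌈1883/500⌉ = 4 disks.
An optimal packing achieves that bound: [348,138] [339,132] [306,97,86] [276,60,54,47] → 4 disks.
Excess: 5 − 4 = 1.

1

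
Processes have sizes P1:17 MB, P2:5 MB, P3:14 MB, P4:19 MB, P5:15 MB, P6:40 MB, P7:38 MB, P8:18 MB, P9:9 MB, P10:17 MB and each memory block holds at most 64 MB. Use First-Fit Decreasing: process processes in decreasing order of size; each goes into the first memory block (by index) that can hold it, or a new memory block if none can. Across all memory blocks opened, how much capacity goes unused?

64

Sorted descending: 40, 38, 19, 18, 17, 17, 15, 14, 9, 5.
memory block 1: place 40 MB, 24 MB left
memory block 2: place 38 MB, 26 MB left
memory block 1: place 19 MB, 5 MB left
memory block 2: place 18 MB, 8 MB left
memory block 3: place 17 MB, 47 MB left
memory block 3: place 17 MB, 30 MB left
memory block 3: place 15 MB, 15 MB left
memory block 3: place 14 MB, 1 MB left
memory block 4: place 9 MB, 55 MB left
memory block 1: place 5 MB, 0 MB left
4 memory blocks × 64 MB = 256 MB; used 192 MB; unused 64 MB.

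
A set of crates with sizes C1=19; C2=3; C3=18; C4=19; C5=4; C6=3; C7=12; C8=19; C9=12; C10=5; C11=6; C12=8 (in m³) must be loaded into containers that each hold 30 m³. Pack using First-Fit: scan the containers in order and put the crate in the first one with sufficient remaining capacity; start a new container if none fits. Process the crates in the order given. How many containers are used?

container 1: place C1 (19 m³), 11 m³ left
container 1: place C2 (3 m³), 8 m³ left
container 2: place C3 (18 m³), 12 m³ left
container 3: place C4 (19 m³), 11 m³ left
container 1: place C5 (4 m³), 4 m³ left
container 1: place C6 (3 m³), 1 m³ left
container 2: place C7 (12 m³), 0 m³ left
container 4: place C8 (19 m³), 11 m³ left
container 5: place C9 (12 m³), 18 m³ left
container 3: place C10 (5 m³), 6 m³ left
container 3: place C11 (6 m³), 0 m³ left
container 4: place C12 (8 m³), 3 m³ left

5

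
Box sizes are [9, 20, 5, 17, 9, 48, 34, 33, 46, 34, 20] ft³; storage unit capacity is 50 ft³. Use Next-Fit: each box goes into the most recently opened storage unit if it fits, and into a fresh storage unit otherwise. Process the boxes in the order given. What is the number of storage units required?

storage unit 1: place 9 ft³, 41 ft³ left
storage unit 1: place 20 ft³, 21 ft³ left
storage unit 1: place 5 ft³, 16 ft³ left
storage unit 2: place 17 ft³, 33 ft³ left
storage unit 2: place 9 ft³, 24 ft³ left
storage unit 3: place 48 ft³, 2 ft³ left
storage unit 4: place 34 ft³, 16 ft³ left
storage unit 5: place 33 ft³, 17 ft³ left
storage unit 6: place 46 ft³, 4 ft³ left
storage unit 7: place 34 ft³, 16 ft³ left
storage unit 8: place 20 ft³, 30 ft³ left

8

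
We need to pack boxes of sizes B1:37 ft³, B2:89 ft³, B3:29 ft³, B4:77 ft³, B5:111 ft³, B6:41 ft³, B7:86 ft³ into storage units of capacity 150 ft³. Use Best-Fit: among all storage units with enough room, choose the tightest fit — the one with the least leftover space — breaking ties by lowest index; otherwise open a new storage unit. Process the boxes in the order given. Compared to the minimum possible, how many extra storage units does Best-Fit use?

Best-Fit: [37,89] [29,77,41] [111] [86] → 4 storage units.
Total size 470 ft³; any packing needs at least ⌈470/150⌉ = 4 storage units.
So 4 is already optimal.

0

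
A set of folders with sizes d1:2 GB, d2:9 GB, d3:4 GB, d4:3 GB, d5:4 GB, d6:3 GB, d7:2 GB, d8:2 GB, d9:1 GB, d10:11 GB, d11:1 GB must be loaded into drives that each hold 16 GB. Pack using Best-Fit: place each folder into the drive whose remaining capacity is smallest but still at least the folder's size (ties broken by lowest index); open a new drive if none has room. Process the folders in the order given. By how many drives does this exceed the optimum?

0

Best-Fit: [2,9,4,1] [3,4,3,2,2,1] [11] → 3 drives.
Total size 42 GB; any packing needs at least ⌈42/16⌉ = 3 drives.
So 3 is already optimal.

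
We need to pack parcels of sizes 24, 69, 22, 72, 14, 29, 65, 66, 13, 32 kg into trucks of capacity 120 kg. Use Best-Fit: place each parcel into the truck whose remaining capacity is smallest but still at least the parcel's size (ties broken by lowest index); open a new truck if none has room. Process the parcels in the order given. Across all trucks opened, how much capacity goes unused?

74

truck 1: place 24 kg, 96 kg left
truck 1: place 69 kg, 27 kg left
truck 1: place 22 kg, 5 kg left
truck 2: place 72 kg, 48 kg left
truck 2: place 14 kg, 34 kg left
truck 2: place 29 kg, 5 kg left
truck 3: place 65 kg, 55 kg left
truck 4: place 66 kg, 54 kg left
truck 4: place 13 kg, 41 kg left
truck 4: place 32 kg, 9 kg left
4 trucks × 120 kg = 480 kg; used 406 kg; unused 74 kg.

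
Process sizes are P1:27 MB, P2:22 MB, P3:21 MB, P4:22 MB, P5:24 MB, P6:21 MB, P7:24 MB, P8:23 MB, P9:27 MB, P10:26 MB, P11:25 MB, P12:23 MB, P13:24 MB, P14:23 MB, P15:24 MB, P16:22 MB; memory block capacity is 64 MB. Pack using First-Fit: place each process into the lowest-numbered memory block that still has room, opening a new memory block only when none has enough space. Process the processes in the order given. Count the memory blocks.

Put P1 (27 MB) in memory block 1; 37 MB remain.
Put P2 (22 MB) in memory block 1; 15 MB remain.
Put P3 (21 MB) in memory block 2; 43 MB remain.
Put P4 (22 MB) in memory block 2; 21 MB remain.
Put P5 (24 MB) in memory block 3; 40 MB remain.
Put P6 (21 MB) in memory block 2; 0 MB remain.
Put P7 (24 MB) in memory block 3; 16 MB remain.
Put P8 (23 MB) in memory block 4; 41 MB remain.
Put P9 (27 MB) in memory block 4; 14 MB remain.
Put P10 (26 MB) in memory block 5; 38 MB remain.
Put P11 (25 MB) in memory block 5; 13 MB remain.
Put P12 (23 MB) in memory block 6; 41 MB remain.
Put P13 (24 MB) in memory block 6; 17 MB remain.
Put P14 (23 MB) in memory block 7; 41 MB remain.
Put P15 (24 MB) in memory block 7; 17 MB remain.
Put P16 (22 MB) in memory block 8; 42 MB remain.

8 memory blocks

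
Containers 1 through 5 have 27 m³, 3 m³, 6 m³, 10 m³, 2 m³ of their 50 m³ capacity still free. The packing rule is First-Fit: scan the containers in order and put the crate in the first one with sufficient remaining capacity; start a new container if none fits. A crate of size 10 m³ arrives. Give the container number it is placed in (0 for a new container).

Containers with room: container 1 (27 m³), container 4 (10 m³).
The first with room is container 1.

1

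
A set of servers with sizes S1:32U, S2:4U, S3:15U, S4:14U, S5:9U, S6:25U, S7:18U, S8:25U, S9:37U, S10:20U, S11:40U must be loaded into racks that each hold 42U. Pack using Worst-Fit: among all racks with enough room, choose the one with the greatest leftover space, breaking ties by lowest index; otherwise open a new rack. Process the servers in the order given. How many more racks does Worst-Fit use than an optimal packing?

Worst-Fit: [32,4] [15,14,9] [25] [18,20] [25] [37] [40] → 7 racks.
Total size 239U; any packing needs at least ⌈239/42⌉ = 6 racks.
An optimal packing achieves that bound: [40] [37,4] [32,9] [25,15] [25,14] [20,18] → 6 racks.
Excess: 7 − 6 = 1.

1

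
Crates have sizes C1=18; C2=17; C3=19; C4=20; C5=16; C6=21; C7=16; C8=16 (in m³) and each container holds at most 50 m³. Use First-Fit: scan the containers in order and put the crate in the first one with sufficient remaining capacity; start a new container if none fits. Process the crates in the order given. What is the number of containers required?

4 containers

container 1: place C1 (18 m³), 32 m³ left
container 1: place C2 (17 m³), 15 m³ left
container 2: place C3 (19 m³), 31 m³ left
container 2: place C4 (20 m³), 11 m³ left
container 3: place C5 (16 m³), 34 m³ left
container 3: place C6 (21 m³), 13 m³ left
container 4: place C7 (16 m³), 34 m³ left
container 4: place C8 (16 m³), 18 m³ left
Final containers: [18,17] [19,20] [16,21] [16,16].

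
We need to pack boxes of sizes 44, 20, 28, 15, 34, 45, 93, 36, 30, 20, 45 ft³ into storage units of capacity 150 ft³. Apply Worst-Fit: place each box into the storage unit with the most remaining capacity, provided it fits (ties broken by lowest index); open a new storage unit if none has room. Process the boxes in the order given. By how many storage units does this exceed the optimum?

Worst-Fit: [44,20,28,15,34] [45,93] [36,30,20,45] → 3 storage units.
Total size 410 ft³; any packing needs at least ⌈410/150⌉ = 3 storage units.
So 3 is already optimal.

0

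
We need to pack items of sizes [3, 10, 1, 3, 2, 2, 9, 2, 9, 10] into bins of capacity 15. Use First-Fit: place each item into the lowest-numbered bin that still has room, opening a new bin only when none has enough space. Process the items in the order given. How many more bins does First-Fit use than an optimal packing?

1

First-Fit: [3,10,1] [3,2,2,2] [9] [9] [10] → 5 bins.
Total size 51; any packing needs at least ⌈51/15⌉ = 4 bins.
An optimal packing achieves that bound: [10,3,2] [10,3,2] [9,2,1] [9] → 4 bins.
Excess: 5 − 4 = 1.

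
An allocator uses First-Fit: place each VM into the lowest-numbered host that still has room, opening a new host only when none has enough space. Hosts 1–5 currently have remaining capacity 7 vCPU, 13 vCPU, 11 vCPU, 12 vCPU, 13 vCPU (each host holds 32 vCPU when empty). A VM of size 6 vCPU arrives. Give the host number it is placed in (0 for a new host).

Hosts with room: host 1 (7 vCPU), host 2 (13 vCPU), host 3 (11 vCPU), host 4 (12 vCPU), host 5 (13 vCPU).
The first with room is host 1.

1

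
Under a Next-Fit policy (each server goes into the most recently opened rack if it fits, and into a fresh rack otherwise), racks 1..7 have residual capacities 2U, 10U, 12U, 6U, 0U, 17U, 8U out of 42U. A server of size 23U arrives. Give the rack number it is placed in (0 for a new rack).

Next-Fit only looks at rack 7, which has 8U free.
23U does not fit, so a new rack is opened.

0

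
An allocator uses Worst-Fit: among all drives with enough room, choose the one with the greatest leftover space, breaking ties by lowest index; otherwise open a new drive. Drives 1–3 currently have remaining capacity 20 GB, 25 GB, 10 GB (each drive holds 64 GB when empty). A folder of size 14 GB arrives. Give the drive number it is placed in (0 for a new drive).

Drives with room: drive 1 (20 GB), drive 2 (25 GB).
Most room is drive 2 with 25 GB free.

2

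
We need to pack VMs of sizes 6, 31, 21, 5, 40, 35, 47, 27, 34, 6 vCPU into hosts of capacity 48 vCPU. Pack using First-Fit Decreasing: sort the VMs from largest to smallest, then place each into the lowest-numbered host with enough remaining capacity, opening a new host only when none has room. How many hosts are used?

Sorted descending: 47, 40, 35, 34, 31, 27, 21, 6, 6, 5.
Put 47 vCPU in host 1; 1 vCPU remain.
Put 40 vCPU in host 2; 8 vCPU remain.
Put 35 vCPU in host 3; 13 vCPU remain.
Put 34 vCPU in host 4; 14 vCPU remain.
Put 31 vCPU in host 5; 17 vCPU remain.
Put 27 vCPU in host 6; 21 vCPU remain.
Put 21 vCPU in host 6; 0 vCPU remain.
Put 6 vCPU in host 2; 2 vCPU remain.
Put 6 vCPU in host 3; 7 vCPU remain.
Put 5 vCPU in host 3; 2 vCPU remain.
Final hosts: [47] [40,6] [35,6,5] [34] [31] [27,21].

6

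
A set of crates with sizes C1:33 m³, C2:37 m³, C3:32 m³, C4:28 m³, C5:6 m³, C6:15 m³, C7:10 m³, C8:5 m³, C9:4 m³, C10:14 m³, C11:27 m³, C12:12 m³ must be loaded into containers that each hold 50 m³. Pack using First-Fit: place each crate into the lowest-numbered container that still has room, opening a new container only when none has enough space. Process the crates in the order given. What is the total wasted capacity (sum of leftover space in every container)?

27

container 1: place C1 (33 m³), 17 m³ left
container 2: place C2 (37 m³), 13 m³ left
container 3: place C3 (32 m³), 18 m³ left
container 4: place C4 (28 m³), 22 m³ left
container 1: place C5 (6 m³), 11 m³ left
container 3: place C6 (15 m³), 3 m³ left
container 1: place C7 (10 m³), 1 m³ left
container 2: place C8 (5 m³), 8 m³ left
container 2: place C9 (4 m³), 4 m³ left
container 4: place C10 (14 m³), 8 m³ left
container 5: place C11 (27 m³), 23 m³ left
container 5: place C12 (12 m³), 11 m³ left
5 containers × 50 m³ = 250 m³; used 223 m³; unused 27 m³.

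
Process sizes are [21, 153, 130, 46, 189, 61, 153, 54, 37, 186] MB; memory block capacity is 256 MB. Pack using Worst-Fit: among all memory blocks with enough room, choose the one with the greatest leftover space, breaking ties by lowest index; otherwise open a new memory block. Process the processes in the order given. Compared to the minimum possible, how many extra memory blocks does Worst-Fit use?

0

Worst-Fit: [21,153,61] [130,46,37] [189] [153,54] [186] → 5 memory blocks.
Total size 1030 MB; any packing needs at least ⌈1030/256⌉ = 5 memory blocks.
So 5 is already optimal.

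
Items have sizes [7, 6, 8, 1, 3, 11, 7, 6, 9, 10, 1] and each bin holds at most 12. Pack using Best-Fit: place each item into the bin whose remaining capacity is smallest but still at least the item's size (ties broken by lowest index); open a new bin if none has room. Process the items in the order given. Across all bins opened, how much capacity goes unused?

bin 1: place 7, 5 left
bin 2: place 6, 6 left
bin 3: place 8, 4 left
bin 3: place 1, 3 left
bin 3: place 3, 0 left
bin 4: place 11, 1 left
bin 5: place 7, 5 left
bin 2: place 6, 0 left
bin 6: place 9, 3 left
bin 7: place 10, 2 left
bin 4: place 1, 0 left
7 bins × 12 = 84; used 69; unused 15.

15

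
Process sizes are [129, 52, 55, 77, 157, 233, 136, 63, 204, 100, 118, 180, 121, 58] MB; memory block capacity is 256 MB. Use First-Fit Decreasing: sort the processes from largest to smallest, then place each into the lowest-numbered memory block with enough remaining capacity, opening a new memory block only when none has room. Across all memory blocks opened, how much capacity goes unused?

Sorted descending: 233, 204, 180, 157, 136, 129, 121, 118, 100, 77, 63, 58, 55, 52.
233 MB → memory block 1 (remaining 23 MB)
204 MB → memory block 2 (remaining 52 MB)
180 MB → memory block 3 (remaining 76 MB)
157 MB → memory block 4 (remaining 99 MB)
136 MB → memory block 5 (remaining 120 MB)
129 MB → memory block 6 (remaining 127 MB)
121 MB → memory block 6 (remaining 6 MB)
118 MB → memory block 5 (remaining 2 MB)
100 MB → memory block 7 (remaining 156 MB)
77 MB → memory block 4 (remaining 22 MB)
63 MB → memory block 3 (remaining 13 MB)
58 MB → memory block 7 (remaining 98 MB)
55 MB → memory block 7 (remaining 43 MB)
52 MB → memory block 2 (remaining 0 MB)
7 memory blocks × 256 MB = 1792 MB; used 1683 MB; unused 109 MB.

109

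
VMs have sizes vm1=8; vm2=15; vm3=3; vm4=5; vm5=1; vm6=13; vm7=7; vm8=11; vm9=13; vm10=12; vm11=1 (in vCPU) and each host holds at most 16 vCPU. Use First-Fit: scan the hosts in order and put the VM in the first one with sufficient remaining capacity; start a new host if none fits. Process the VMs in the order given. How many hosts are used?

7

host 1: place vm1 (8 vCPU), 8 vCPU left
host 2: place vm2 (15 vCPU), 1 vCPU left
host 1: place vm3 (3 vCPU), 5 vCPU left
host 1: place vm4 (5 vCPU), 0 vCPU left
host 2: place vm5 (1 vCPU), 0 vCPU left
host 3: place vm6 (13 vCPU), 3 vCPU left
host 4: place vm7 (7 vCPU), 9 vCPU left
host 5: place vm8 (11 vCPU), 5 vCPU left
host 6: place vm9 (13 vCPU), 3 vCPU left
host 7: place vm10 (12 vCPU), 4 vCPU left
host 3: place vm11 (1 vCPU), 2 vCPU left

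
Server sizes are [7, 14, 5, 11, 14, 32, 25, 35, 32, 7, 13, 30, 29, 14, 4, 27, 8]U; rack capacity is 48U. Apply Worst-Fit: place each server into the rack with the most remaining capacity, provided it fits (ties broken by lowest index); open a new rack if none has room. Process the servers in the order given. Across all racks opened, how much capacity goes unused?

77

rack 1: place 7U, 41U left
rack 1: place 14U, 27U left
rack 1: place 5U, 22U left
rack 1: place 11U, 11U left
rack 2: place 14U, 34U left
rack 2: place 32U, 2U left
rack 3: place 25U, 23U left
rack 4: place 35U, 13U left
rack 5: place 32U, 16U left
rack 3: place 7U, 16U left
rack 3: place 13U, 3U left
rack 6: place 30U, 18U left
rack 7: place 29U, 19U left
rack 7: place 14U, 5U left
rack 6: place 4U, 14U left
rack 8: place 27U, 21U left
rack 8: place 8U, 13U left
8 racks × 48U = 384U; used 307U; unused 77U.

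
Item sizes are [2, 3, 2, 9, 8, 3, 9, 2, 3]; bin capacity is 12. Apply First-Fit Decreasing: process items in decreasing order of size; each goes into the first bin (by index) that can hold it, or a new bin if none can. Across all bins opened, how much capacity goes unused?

Sorted descending: 9, 9, 8, 3, 3, 3, 2, 2, 2.
9 → bin 1 (remaining 3)
9 → bin 2 (remaining 3)
8 → bin 3 (remaining 4)
3 → bin 1 (remaining 0)
3 → bin 2 (remaining 0)
3 → bin 3 (remaining 1)
2 → bin 4 (remaining 10)
2 → bin 4 (remaining 8)
2 → bin 4 (remaining 6)
4 bins × 12 = 48; used 41; unused 7.

7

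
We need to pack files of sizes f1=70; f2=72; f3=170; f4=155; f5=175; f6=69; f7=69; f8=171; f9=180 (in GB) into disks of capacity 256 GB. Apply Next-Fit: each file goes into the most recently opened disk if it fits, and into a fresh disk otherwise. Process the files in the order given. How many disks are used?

6 disks

Put f1 (70 GB) in disk 1; 186 GB remain.
Put f2 (72 GB) in disk 1; 114 GB remain.
Put f3 (170 GB) in disk 2; 86 GB remain.
Put f4 (155 GB) in disk 3; 101 GB remain.
Put f5 (175 GB) in disk 4; 81 GB remain.
Put f6 (69 GB) in disk 4; 12 GB remain.
Put f7 (69 GB) in disk 5; 187 GB remain.
Put f8 (171 GB) in disk 5; 16 GB remain.
Put f9 (180 GB) in disk 6; 76 GB remain.
Final disks: [70,72] [170] [155] [175,69] [69,171] [180].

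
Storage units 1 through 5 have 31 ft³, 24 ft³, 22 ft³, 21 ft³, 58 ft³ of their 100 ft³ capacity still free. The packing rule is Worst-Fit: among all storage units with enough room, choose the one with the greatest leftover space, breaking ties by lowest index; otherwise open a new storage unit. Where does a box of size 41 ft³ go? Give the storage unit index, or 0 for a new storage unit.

Storage units with room: storage unit 5 (58 ft³).
Most room is storage unit 5 with 58 ft³ free.

5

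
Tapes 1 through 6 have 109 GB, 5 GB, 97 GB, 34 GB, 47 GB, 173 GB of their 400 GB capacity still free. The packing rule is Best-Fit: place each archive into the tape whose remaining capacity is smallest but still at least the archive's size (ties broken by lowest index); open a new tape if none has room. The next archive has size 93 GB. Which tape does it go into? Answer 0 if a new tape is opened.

Tapes with room: tape 1 (109 GB), tape 3 (97 GB), tape 6 (173 GB).
Tightest fit is tape 3 with 97 GB free.

3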